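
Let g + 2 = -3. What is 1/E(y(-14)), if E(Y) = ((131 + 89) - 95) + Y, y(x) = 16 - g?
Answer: 1/146 ≈ 0.0068493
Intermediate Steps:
g = -5 (g = -2 - 3 = -5)
y(x) = 21 (y(x) = 16 - 1*(-5) = 16 + 5 = 21)
E(Y) = 125 + Y (E(Y) = (220 - 95) + Y = 125 + Y)
1/E(y(-14)) = 1/(125 + 21) = 1/146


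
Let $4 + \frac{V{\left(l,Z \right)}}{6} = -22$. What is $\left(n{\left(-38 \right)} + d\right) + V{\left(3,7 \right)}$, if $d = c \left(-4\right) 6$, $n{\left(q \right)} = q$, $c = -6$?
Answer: $-50$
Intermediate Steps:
$V{\left(l,Z \right)} = -156$ ($V{\left(l,Z \right)} = -24 + 6 \left(-22\right) = -24 - 132 = -156$)
$d = 144$ ($d = \left(-6\right) \left(-4\right) 6 = 24 \cdot 6 = 144$)
$\left(n{\left(-38 \right)} + d\right) + V{\left(3,7 \right)} = \left(-38 + 144\right) - 156 = 106 - 156 = -50$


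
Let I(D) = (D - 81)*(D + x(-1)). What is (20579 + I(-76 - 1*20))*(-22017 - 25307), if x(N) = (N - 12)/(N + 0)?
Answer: -1669117480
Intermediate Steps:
x(N) = (-12 + N)/N
I(D) = (-81 + D)*(13 + D) (I(D) = (D - 81)*(D + (-12 - 1)/(-1)) = (-81 + D)*(D - 1*(-13)) = (-81 + D)*(D + 13) = (-81 + D)*(13 + D))
(20579 + I(-76 - 1*20))*(-22017 - 25307) = (20579 + (-1053 + (-76 - 1*20)² - 68*(-76 - 1*20)))*(-22017 - 25307) = (20579 + (-1053 + (-76 - 20)² - 68*(-76 - 20)))*(-47324) = (20579 + (-1053 + (-96)² - 68*(-96)))*(-47324) = (20579 + (-1053 + 9216 + 6528))*(-47324) = (20579 + 14691)*(-47324) = 35270*(-47324) = -1669117480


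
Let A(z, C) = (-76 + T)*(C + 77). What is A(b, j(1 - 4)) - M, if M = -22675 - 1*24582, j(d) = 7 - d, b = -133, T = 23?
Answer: 42646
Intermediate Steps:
A(z, C) = -4081 - 53*C (A(z, C) = (-76 + 23)*(C + 77) = -53*(77 + C) = -4081 - 53*C)
M = -47257 (M = -22675 - 24582 = -47257)
A(b, j(1 - 4)) - M = (-4081 - 53*(7 - (1 - 4))) - 1*(-47257) = (-4081 - 53*(7 - 1*(-3))) + 47257 = (-4081 - 53*(7 + 3)) + 47257 = (-4081 - 53*10) + 47257 = (-4081 - 530) + 47257 = -4611 + 47257 = 42646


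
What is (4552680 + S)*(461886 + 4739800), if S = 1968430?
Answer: 33920766591460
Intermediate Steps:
(4552680 + S)*(461886 + 4739800) = (4552680 + 1968430)*(461886 + 4739800) = 6521110*5201686 = 33920766591460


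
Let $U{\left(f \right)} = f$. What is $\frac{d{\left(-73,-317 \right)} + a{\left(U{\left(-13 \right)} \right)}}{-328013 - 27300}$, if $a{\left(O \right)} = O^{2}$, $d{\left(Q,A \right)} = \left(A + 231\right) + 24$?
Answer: $- \frac{107}{355313} \approx -0.00030114$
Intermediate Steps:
$d{\left(Q,A \right)} = 255 + A$ ($d{\left(Q,A \right)} = \left(231 + A\right) + 24 = 255 + A$)
$\frac{d{\left(-73,-317 \right)} + a{\left(U{\left(-13 \right)} \right)}}{-328013 - 27300} = \frac{\left(255 - 317\right) + \left(-13\right)^{2}}{-328013 - 27300} = \frac{-62 + 169}{-355313} = 107 \left(- \frac{1}{355313}\right) = - \frac{107}{355313}$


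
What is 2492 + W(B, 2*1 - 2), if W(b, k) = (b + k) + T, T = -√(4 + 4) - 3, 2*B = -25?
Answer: 4953/2 - 2*√2 ≈ 2473.7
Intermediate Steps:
B = -25/2 (B = (½)*(-25) = -25/2 ≈ -12.500)
T = -3 - 2*√2 (T = -√8 - 3 = -2*√2 - 3 = -3 - 2*√2 ≈ -5.8284)
W(b, k) = -3 + b + k - 2*√2 (W(b, k) = (b + k) + (-3 - 2*√2) = -3 + b + k - 2*√2)
2492 + W(B, 2*1 - 2) = 2492 + (-3 - 25/2 + (2*1 - 2) - 2*√2) = 2492 + (-3 - 25/2 + (2 - 2) - 2*√2) = 2492 + (-3 - 25/2 + 0 - 2*√2) = 2492 + (-31/2 - 2*√2) = 4953/2 - 2*√2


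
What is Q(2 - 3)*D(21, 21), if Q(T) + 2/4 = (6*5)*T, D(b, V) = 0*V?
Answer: 0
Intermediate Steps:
D(b, V) = 0
Q(T) = -½ + 30*T (Q(T) = -½ + (6*5)*T = -½ + 30*T)
Q(2 - 3)*D(21, 21) = (-½ + 30*(2 - 3))*0 = (-½ + 30*(-1))*0 = (-½ - 30)*0 = -61/2*0 = 0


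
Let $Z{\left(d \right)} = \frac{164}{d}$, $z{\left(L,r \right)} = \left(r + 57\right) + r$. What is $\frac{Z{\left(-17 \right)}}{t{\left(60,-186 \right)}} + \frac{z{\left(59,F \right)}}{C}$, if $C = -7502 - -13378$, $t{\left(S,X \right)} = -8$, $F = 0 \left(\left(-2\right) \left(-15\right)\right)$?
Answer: $\frac{121427}{99892} \approx 1.2156$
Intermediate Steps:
$F = 0$ ($F = 0 \cdot 30 = 0$)
$z{\left(L,r \right)} = 57 + 2 r$ ($z{\left(L,r \right)} = \left(57 + r\right) + r = 57 + 2 r$)
$C = 5876$ ($C = -7502 + 13378 = 5876$)
$\frac{Z{\left(-17 \right)}}{t{\left(60,-186 \right)}} + \frac{z{\left(59,F \right)}}{C} = \frac{164 \frac{1}{-17}}{-8} + \frac{57 + 2 \cdot 0}{5876} = 164 \left(- \frac{1}{17}\right) \left(- \frac{1}{8}\right) + \left(57 + 0\right) \frac{1}{5876} = \left(- \frac{164}{17}\right) \left(- \frac{1}{8}\right) + 57 \cdot \frac{1}{5876} = \frac{41}{34} + \frac{57}{5876} = \frac{121427}{99892}$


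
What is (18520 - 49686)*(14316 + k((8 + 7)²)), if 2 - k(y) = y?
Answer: -439222438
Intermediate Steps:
k(y) = 2 - y
(18520 - 49686)*(14316 + k((8 + 7)²)) = (18520 - 49686)*(14316 + (2 - (8 + 7)²)) = -31166*(14316 + (2 - 1*15²)) = -31166*(14316 + (2 - 1*225)) = -31166*(14316 + (2 - 225)) = -31166*(14316 - 223) = -31166*14093 = -439222438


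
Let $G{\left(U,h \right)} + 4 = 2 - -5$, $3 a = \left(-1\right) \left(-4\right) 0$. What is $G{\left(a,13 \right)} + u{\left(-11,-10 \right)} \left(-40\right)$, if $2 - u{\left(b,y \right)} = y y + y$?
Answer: $3523$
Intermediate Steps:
$a = 0$ ($a = \frac{\left(-1\right) \left(-4\right) 0}{3} = \frac{4 \cdot 0}{3} = \frac{1}{3} \cdot 0 = 0$)
$G{\left(U,h \right)} = 3$ ($G{\left(U,h \right)} = -4 + \left(2 - -5\right) = -4 + \left(2 + 5\right) = -4 + 7 = 3$)
$u{\left(b,y \right)} = 2 - y - y^{2}$ ($u{\left(b,y \right)} = 2 - \left(y y + y\right) = 2 - \left(y^{2} + y\right) = 2 - \left(y + y^{2}\right) = 2 - y - y^{2}$)
$G{\left(a,13 \right)} + u{\left(-11,-10 \right)} \left(-40\right) = 3 + \left(2 - -10 - \left(-10\right)^{2}\right) \left(-40\right) = 3 + \left(2 + 10 - 100\right) \left(-40\right) = 3 - -3520 = 3 + 3520 = 3523$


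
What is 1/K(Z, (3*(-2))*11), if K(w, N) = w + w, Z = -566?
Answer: -1/1132 ≈ -0.00088339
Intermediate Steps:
K(w, N) = 2*w
1/K(Z, (3*(-2))*11) = 1/(2*(-566)) = 1/(-1132) = -1/1132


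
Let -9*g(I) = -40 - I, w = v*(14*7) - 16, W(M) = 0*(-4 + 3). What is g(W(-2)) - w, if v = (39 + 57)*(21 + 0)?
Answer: -1777928/9 ≈ -1.9755e+5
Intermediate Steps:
v = 2016 (v = 96*21 = 2016)
W(M) = 0 (W(M) = 0*(-1) = 0)
w = 197552 (w = 2016*(14*7) - 16 = 2016*98 - 16 = 197568 - 16 = 197552)
g(I) = 40/9 + I/9 (g(I) = -(-40 - I)/9 = 40/9 + I/9)
g(W(-2)) - w = (40/9 + (1/9)*0) - 1*197552 = (40/9 + 0) - 197552 = 40/9 - 197552 = -1777928/9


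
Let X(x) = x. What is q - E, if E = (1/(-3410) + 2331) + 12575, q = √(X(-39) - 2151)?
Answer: -50829459/3410 + I*√2190 ≈ -14906.0 + 46.797*I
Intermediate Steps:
q = I*√2190 (q = √(-39 - 2151) = √(-2190) = I*√2190 ≈ 46.797*I)
E = 50829459/3410 (E = (-1/3410 + 2331) + 12575 = 7948709/3410 + 12575 = 50829459/3410 ≈ 14906.)
q - E = I*√2190 - 1*50829459/3410 = I*√2190 - 50829459/3410 = -50829459/3410 + I*√2190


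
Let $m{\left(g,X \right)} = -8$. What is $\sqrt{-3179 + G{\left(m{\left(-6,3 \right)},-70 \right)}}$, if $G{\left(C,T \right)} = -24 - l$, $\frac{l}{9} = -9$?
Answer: $i \sqrt{3122} \approx 55.875 i$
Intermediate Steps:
$l = -81$ ($l = 9 \left(-9\right) = -81$)
$G{\left(C,T \right)} = 57$ ($G{\left(C,T \right)} = -24 - -81 = -24 + 81 = 57$)
$\sqrt{-3179 + G{\left(m{\left(-6,3 \right)},-70 \right)}} = \sqrt{-3179 + 57} = \sqrt{-3122} = i \sqrt{3122}$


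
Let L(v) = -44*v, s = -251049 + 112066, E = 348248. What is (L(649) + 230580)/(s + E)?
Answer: 202024/209265 ≈ 0.96540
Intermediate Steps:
s = -138983
(L(649) + 230580)/(s + E) = (-44*649 + 230580)/(-138983 + 348248) = (-28556 + 230580)/209265 = 202024*(1/209265) = 202024/209265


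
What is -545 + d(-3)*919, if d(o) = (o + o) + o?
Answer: -8816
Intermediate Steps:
d(o) = 3*o (d(o) = 2*o + o = 3*o)
-545 + d(-3)*919 = -545 + (3*(-3))*919 = -545 - 9*919 = -545 - 8271 = -8816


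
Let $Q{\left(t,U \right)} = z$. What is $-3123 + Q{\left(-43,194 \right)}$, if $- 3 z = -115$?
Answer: $- \frac{9254}{3} \approx -3084.7$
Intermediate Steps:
$z = \frac{115}{3}$ ($z = \left(- \frac{1}{3}\right) \left(-115\right) = \frac{115}{3} \approx 38.333$)
$Q{\left(t,U \right)} = \frac{115}{3}$
$-3123 + Q{\left(-43,194 \right)} = -3123 + \frac{115}{3} = - \frac{9254}{3}$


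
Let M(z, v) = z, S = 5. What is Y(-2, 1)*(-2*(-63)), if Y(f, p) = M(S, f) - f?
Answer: 882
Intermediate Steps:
Y(f, p) = 5 - f
Y(-2, 1)*(-2*(-63)) = (5 - 1*(-2))*(-2*(-63)) = (5 + 2)*126 = 7*126 = 882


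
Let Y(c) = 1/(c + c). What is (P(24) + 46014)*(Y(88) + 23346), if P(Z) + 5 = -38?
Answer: 188890103987/176 ≈ 1.0732e+9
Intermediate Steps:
Y(c) = 1/(2*c)
P(Z) = -43 (P(Z) = -5 - 38 = -43)
(P(24) + 46014)*(Y(88) + 23346) = (-43 + 46014)*((½)/88 + 23346) = 45971*((½)*(1/88) + 23346) = 45971*(1/176 + 23346) = 45971*(4108897/176) = 188890103987/176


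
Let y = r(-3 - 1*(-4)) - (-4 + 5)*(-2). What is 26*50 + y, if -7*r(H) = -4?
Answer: 9118/7 ≈ 1302.6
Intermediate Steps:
r(H) = 4/7 (r(H) = -⅐*(-4) = 4/7)
y = 18/7 (y = 4/7 - (-4 + 5)*(-2) = 4/7 - (-2) = 4/7 - 1*(-2) = 4/7 + 2 = 18/7 ≈ 2.5714)
26*50 + y = 26*50 + 18/7 = 1300 + 18/7 = 9118/7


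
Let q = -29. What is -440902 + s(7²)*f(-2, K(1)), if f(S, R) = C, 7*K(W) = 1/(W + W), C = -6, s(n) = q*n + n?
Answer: -432670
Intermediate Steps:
s(n) = -28*n (s(n) = -29*n + n = -28*n)
K(W) = 1/(14*W) (K(W) = 1/(7*(W + W)) = 1/(7*((2*W))) = (1/(2*W))/7 = 1/(14*W))
f(S, R) = -6
-440902 + s(7²)*f(-2, K(1)) = -440902 - 28*7²*(-6) = -440902 - 28*49*(-6) = -440902 - 1372*(-6) = -440902 + 8232 = -432670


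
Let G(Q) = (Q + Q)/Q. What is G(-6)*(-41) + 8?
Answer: -74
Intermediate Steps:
G(Q) = 2 (G(Q) = (2*Q)/Q = 2)
G(-6)*(-41) + 8 = 2*(-41) + 8 = -82 + 8 = -74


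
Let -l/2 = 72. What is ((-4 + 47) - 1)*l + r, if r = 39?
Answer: -6009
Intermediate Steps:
l = -144 (l = -2*72 = -144)
((-4 + 47) - 1)*l + r = ((-4 + 47) - 1)*(-144) + 39 = (43 - 1)*(-144) + 39 = 42*(-144) + 39 = -6048 + 39 = -6009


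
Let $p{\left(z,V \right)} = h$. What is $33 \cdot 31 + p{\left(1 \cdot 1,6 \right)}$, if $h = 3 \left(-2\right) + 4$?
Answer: $1021$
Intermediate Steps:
$h = -2$ ($h = -6 + 4 = -2$)
$p{\left(z,V \right)} = -2$
$33 \cdot 31 + p{\left(1 \cdot 1,6 \right)} = 33 \cdot 31 - 2 = 1023 - 2 = 1021$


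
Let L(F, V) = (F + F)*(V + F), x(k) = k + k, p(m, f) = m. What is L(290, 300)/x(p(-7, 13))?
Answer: -171100/7 ≈ -24443.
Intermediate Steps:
x(k) = 2*k
L(F, V) = 2*F*(F + V) (L(F, V) = (2*F)*(F + V) = 2*F*(F + V))
L(290, 300)/x(p(-7, 13)) = (2*290*(290 + 300))/((2*(-7))) = (2*290*590)/(-14) = 342200*(-1/14) = -171100/7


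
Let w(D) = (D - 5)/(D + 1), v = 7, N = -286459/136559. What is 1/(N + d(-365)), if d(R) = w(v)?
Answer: -546236/1009277 ≈ -0.54121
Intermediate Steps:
N = -286459/136559 (N = -286459*1/136559 = -286459/136559 ≈ -2.0977)
w(D) = (-5 + D)/(1 + D)
d(R) = 1/4 (d(R) = (-5 + 7)/(1 + 7) = 2/8 = (1/8)*2 = 1/4)
1/(N + d(-365)) = 1/(-286459/136559 + 1/4) = 1/(-1009277/546236) = -546236/1009277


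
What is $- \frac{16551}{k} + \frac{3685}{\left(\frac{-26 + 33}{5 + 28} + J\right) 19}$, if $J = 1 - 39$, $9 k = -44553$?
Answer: $- \frac{629527326}{351864743} \approx -1.7891$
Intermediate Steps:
$k = - \frac{14851}{3}$ ($k = \frac{1}{9} \left(-44553\right) = - \frac{14851}{3} \approx -4950.3$)
$J = -38$ ($J = 1 - 39 = -38$)
$- \frac{16551}{k} + \frac{3685}{\left(\frac{-26 + 33}{5 + 28} + J\right) 19} = - \frac{16551}{- \frac{14851}{3}} + \frac{3685}{\left(\frac{-26 + 33}{5 + 28} - 38\right) 19} = \left(-16551\right) \left(- \frac{3}{14851}\right) + \frac{3685}{\left(\frac{7}{33} - 38\right) 19} = \frac{49653}{14851} + \frac{3685}{\left(7 \cdot \frac{1}{33} - 38\right) 19} = \frac{49653}{14851} + \frac{3685}{\left(\frac{7}{33} - 38\right) 19} = \frac{49653}{14851} + \frac{3685}{\left(- \frac{1247}{33}\right) 19} = \frac{49653}{14851} + \frac{3685}{- \frac{23693}{33}} = \frac{49653}{14851} + 3685 \left(- \frac{33}{23693}\right) = \frac{49653}{14851} - \frac{121605}{23693} = - \frac{629527326}{351864743}$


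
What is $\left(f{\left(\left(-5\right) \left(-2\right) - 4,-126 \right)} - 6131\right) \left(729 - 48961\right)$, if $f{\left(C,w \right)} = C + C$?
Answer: $295131608$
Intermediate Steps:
$f{\left(C,w \right)} = 2 C$
$\left(f{\left(\left(-5\right) \left(-2\right) - 4,-126 \right)} - 6131\right) \left(729 - 48961\right) = \left(2 \left(\left(-5\right) \left(-2\right) - 4\right) - 6131\right) \left(729 - 48961\right) = \left(2 \left(10 - 4\right) - 6131\right) \left(-48232\right) = \left(2 \cdot 6 - 6131\right) \left(-48232\right) = \left(12 - 6131\right) \left(-48232\right) = \left(-6119\right) \left(-48232\right) = 295131608$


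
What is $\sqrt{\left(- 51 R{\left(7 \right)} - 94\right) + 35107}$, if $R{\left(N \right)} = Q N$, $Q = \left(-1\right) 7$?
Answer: $6 \sqrt{1042} \approx 193.68$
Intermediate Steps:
$Q = -7$
$R{\left(N \right)} = - 7 N$
$\sqrt{\left(- 51 R{\left(7 \right)} - 94\right) + 35107} = \sqrt{\left(- 51 \left(\left(-7\right) 7\right) - 94\right) + 35107} = \sqrt{\left(\left(-51\right) \left(-49\right) - 94\right) + 35107} = \sqrt{\left(2499 - 94\right) + 35107} = \sqrt{2405 + 35107} = \sqrt{37512} = 6 \sqrt{1042}$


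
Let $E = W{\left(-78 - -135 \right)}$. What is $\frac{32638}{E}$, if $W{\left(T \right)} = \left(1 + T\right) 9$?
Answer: $\frac{16319}{261} \approx 62.525$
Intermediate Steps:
$W{\left(T \right)} = 9 + 9 T$
$E = 522$ ($E = 9 + 9 \left(-78 - -135\right) = 9 + 9 \left(-78 + 135\right) = 9 + 9 \cdot 57 = 9 + 513 = 522$)
$\frac{32638}{E} = \frac{32638}{522} = 32638 \cdot \frac{1}{522} = \frac{16319}{261}$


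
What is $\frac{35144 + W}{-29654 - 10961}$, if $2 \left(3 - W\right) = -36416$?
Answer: $- \frac{10671}{8123} \approx -1.3137$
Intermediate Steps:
$W = 18211$ ($W = 3 - -18208 = 3 + 18208 = 18211$)
$\frac{35144 + W}{-29654 - 10961} = \frac{35144 + 18211}{-29654 - 10961} = \frac{53355}{-40615} = 53355 \left(- \frac{1}{40615}\right) = - \frac{10671}{8123}$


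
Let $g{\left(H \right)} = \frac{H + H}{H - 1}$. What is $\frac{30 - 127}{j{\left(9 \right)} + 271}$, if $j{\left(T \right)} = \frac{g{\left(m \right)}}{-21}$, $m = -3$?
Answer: $- \frac{1358}{3793} \approx -0.35803$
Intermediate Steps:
$g{\left(H \right)} = \frac{2 H}{-1 + H}$
$j{\left(T \right)} = - \frac{1}{14}$ ($j{\left(T \right)} = \frac{2 \left(-3\right) \frac{1}{-1 - 3}}{-21} = 2 \left(-3\right) \frac{1}{-4} \left(- \frac{1}{21}\right) = 2 \left(-3\right) \left(- \frac{1}{4}\right) \left(- \frac{1}{21}\right) = \frac{3}{2} \left(- \frac{1}{21}\right) = - \frac{1}{14}$)
$\frac{30 - 127}{j{\left(9 \right)} + 271} = \frac{30 - 127}{- \frac{1}{14} + 271} = - \frac{97}{\frac{3793}{14}} = \left(-97\right) \frac{14}{3793} = - \frac{1358}{3793}$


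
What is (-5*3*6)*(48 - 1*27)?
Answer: -1890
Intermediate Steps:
(-5*3*6)*(48 - 1*27) = (-15*6)*(48 - 27) = -90*21 = -1890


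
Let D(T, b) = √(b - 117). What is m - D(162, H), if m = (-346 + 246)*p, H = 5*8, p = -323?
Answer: 32300 - I*√77 ≈ 32300.0 - 8.775*I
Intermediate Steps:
H = 40
D(T, b) = √(-117 + b)
m = 32300 (m = (-346 + 246)*(-323) = -100*(-323) = 32300)
m - D(162, H) = 32300 - √(-117 + 40) = 32300 - √(-77) = 32300 - I*√77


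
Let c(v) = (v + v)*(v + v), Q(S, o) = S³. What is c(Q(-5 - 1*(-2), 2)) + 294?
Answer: 3210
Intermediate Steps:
c(v) = 4*v² (c(v) = (2*v)*(2*v) = 4*v²)
c(Q(-5 - 1*(-2), 2)) + 294 = 4*((-5 - 1*(-2))³)² + 294 = 4*((-5 + 2)³)² + 294 = 4*((-3)³)² + 294 = 4*(-27)² + 294 = 4*729 + 294 = 2916 + 294 = 3210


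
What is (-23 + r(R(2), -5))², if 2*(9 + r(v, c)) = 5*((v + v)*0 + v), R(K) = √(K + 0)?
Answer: 2073/2 - 160*√2 ≈ 810.23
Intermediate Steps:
R(K) = √K
r(v, c) = -9 + 5*v/2 (r(v, c) = -9 + (5*((v + v)*0 + v))/2 = -9 + (5*((2*v)*0 + v))/2 = -9 + (5*(0 + v))/2 = -9 + (5*v)/2 = -9 + 5*v/2)
(-23 + r(R(2), -5))² = (-23 + (-9 + 5*√2/2))² = (-32 + 5*√2/2)²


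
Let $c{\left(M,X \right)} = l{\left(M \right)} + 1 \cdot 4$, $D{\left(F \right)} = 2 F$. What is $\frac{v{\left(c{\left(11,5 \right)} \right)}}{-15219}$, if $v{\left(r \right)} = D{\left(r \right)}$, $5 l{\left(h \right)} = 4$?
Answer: $- \frac{16}{25365} \approx -0.00063079$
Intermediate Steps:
$l{\left(h \right)} = \frac{4}{5}$ ($l{\left(h \right)} = \frac{1}{5} \cdot 4 = \frac{4}{5}$)
$c{\left(M,X \right)} = \frac{24}{5}$ ($c{\left(M,X \right)} = \frac{4}{5} + 1 \cdot 4 = \frac{4}{5} + 4 = \frac{24}{5}$)
$v{\left(r \right)} = 2 r$
$\frac{v{\left(c{\left(11,5 \right)} \right)}}{-15219} = \frac{2 \cdot \frac{24}{5}}{-15219} = \frac{48}{5} \left(- \frac{1}{15219}\right) = - \frac{16}{25365}$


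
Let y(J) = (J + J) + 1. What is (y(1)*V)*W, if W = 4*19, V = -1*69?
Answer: -15732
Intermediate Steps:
y(J) = 1 + 2*J (y(J) = 2*J + 1 = 1 + 2*J)
V = -69
W = 76
(y(1)*V)*W = ((1 + 2*1)*(-69))*76 = ((1 + 2)*(-69))*76 = (3*(-69))*76 = -207*76 = -15732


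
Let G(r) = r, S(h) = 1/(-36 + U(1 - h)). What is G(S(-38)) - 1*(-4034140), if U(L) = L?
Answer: 12102421/3 ≈ 4.0341e+6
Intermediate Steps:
S(h) = 1/(-35 - h) (S(h) = 1/(-36 + (1 - h)) = 1/(-35 - h))
G(S(-38)) - 1*(-4034140) = -1/(35 - 38) - 1*(-4034140) = -1/(-3) + 4034140 = -1*(-1/3) + 4034140 = 1/3 + 4034140 = 12102421/3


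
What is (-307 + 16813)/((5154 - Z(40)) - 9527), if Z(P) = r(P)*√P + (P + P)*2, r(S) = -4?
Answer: -74821698/20547449 - 132048*√10/20547449 ≈ -3.6617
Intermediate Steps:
Z(P) = -4*√P + 4*P (Z(P) = -4*√P + (P + P)*2 = -4*√P + (2*P)*2 = -4*√P + 4*P)
(-307 + 16813)/((5154 - Z(40)) - 9527) = (-307 + 16813)/((5154 - (-8*√10 + 4*40)) - 9527) = 16506/((5154 - (-8*√10 + 160)) - 9527) = 16506/((5154 - (160 - 8*√10)) - 9527) = 16506/((5154 + (-160 + 8*√10)) - 9527) = 16506/((4994 + 8*√10) - 9527) = 16506/(-4533 + 8*√10)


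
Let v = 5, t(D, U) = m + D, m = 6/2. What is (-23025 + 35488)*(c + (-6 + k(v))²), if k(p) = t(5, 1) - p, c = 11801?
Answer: 147188030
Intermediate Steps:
m = 3 (m = 6*(½) = 3)
t(D, U) = 3 + D
k(p) = 8 - p (k(p) = (3 + 5) - p = 8 - p)
(-23025 + 35488)*(c + (-6 + k(v))²) = (-23025 + 35488)*(11801 + (-6 + (8 - 1*5))²) = 12463*(11801 + (-6 + (8 - 5))²) = 12463*(11801 + (-6 + 3)²) = 12463*(11801 + (-3)²) = 12463*(11801 + 9) = 12463*11810 = 147188030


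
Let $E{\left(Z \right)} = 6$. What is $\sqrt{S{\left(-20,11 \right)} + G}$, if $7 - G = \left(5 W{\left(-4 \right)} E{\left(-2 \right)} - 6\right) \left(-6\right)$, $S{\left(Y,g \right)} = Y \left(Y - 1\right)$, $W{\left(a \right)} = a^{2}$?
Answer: $\sqrt{3271} \approx 57.193$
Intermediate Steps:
$S{\left(Y,g \right)} = Y \left(-1 + Y\right)$
$G = 2851$ ($G = 7 - \left(5 \left(-4\right)^{2} \cdot 6 - 6\right) \left(-6\right) = 7 - \left(5 \cdot 16 \cdot 6 - 6\right) \left(-6\right) = 7 - \left(80 \cdot 6 - 6\right) \left(-6\right) = 7 - \left(480 - 6\right) \left(-6\right) = 7 - 474 \left(-6\right) = 7 - -2844 = 7 + 2844 = 2851$)
$\sqrt{S{\left(-20,11 \right)} + G} = \sqrt{- 20 \left(-1 - 20\right) + 2851} = \sqrt{\left(-20\right) \left(-21\right) + 2851} = \sqrt{420 + 2851} = \sqrt{3271}$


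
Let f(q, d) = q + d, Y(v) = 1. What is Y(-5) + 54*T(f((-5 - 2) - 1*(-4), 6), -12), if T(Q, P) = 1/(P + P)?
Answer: -5/4 ≈ -1.2500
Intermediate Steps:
f(q, d) = d + q
T(Q, P) = 1/(2*P)
Y(-5) + 54*T(f((-5 - 2) - 1*(-4), 6), -12) = 1 + 54*((½)/(-12)) = 1 + 54*((½)*(-1/12)) = 1 + 54*(-1/24) = 1 - 9/4 = -5/4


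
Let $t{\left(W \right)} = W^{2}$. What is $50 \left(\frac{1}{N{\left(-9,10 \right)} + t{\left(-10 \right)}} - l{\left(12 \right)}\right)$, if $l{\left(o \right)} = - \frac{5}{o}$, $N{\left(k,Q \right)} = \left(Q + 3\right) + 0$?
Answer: $\frac{14425}{678} \approx 21.276$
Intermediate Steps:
$N{\left(k,Q \right)} = 3 + Q$ ($N{\left(k,Q \right)} = \left(3 + Q\right) + 0 = 3 + Q$)
$50 \left(\frac{1}{N{\left(-9,10 \right)} + t{\left(-10 \right)}} - l{\left(12 \right)}\right) = 50 \left(\frac{1}{\left(3 + 10\right) + \left(-10\right)^{2}} - - \frac{5}{12}\right) = 50 \left(\frac{1}{13 + 100} - \left(-5\right) \frac{1}{12}\right) = 50 \left(\frac{1}{113} - - \frac{5}{12}\right) = 50 \left(\frac{1}{113} + \frac{5}{12}\right) = 50 \cdot \frac{577}{1356} = \frac{14425}{678}$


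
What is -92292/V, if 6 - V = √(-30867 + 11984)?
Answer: -553752/18919 - 92292*I*√18883/18919 ≈ -29.27 - 670.35*I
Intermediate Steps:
V = 6 - I*√18883 (V = 6 - √(-30867 + 11984) = 6 - √(-18883) = 6 - I*√18883 ≈ 6.0 - 137.42*I)
-92292/V = -92292/(6 - I*√18883)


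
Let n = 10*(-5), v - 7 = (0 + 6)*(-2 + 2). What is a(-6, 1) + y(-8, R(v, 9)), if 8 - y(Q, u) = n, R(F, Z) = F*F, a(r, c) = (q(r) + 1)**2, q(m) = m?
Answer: 83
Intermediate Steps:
a(r, c) = (1 + r)**2 (a(r, c) = (r + 1)**2 = (1 + r)**2)
v = 7 (v = 7 + (0 + 6)*(-2 + 2) = 7 + 6*0 = 7 + 0 = 7)
n = -50
R(F, Z) = F**2
y(Q, u) = 58 (y(Q, u) = 8 - 1*(-50) = 8 + 50 = 58)
a(-6, 1) + y(-8, R(v, 9)) = (1 - 6)**2 + 58 = (-5)**2 + 58 = 25 + 58 = 83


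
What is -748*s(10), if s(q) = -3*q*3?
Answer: 67320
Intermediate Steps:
s(q) = -9*q
-748*s(10) = -(-6732)*10 = -748*(-90) = 67320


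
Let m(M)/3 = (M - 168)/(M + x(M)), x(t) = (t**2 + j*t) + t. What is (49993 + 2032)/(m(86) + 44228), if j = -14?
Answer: 165543550/140733373 ≈ 1.1763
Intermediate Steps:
x(t) = t**2 - 13*t (x(t) = (t**2 - 14*t) + t = t**2 - 13*t)
m(M) = 3*(-168 + M)/(M + M*(-13 + M)) (m(M) = 3*((M - 168)/(M + M*(-13 + M))) = 3*((-168 + M)/(M + M*(-13 + M))) = 3*(-168 + M)/(M + M*(-13 + M)))
(49993 + 2032)/(m(86) + 44228) = (49993 + 2032)/(3*(-168 + 86)/(86*(-12 + 86)) + 44228) = 52025/(3*(1/86)*(-82)/74 + 44228) = 52025/(3*(1/86)*(1/74)*(-82) + 44228) = 52025/(-123/3182 + 44228) = 52025/(140733373/3182) = 52025*(3182/140733373) = 165543550/140733373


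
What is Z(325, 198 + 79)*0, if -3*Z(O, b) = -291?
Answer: 0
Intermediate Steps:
Z(O, b) = 97 (Z(O, b) = -1/3*(-291) = 97)
Z(325, 198 + 79)*0 = 97*0 = 0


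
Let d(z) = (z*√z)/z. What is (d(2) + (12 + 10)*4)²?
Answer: (88 + √2)² ≈ 7994.9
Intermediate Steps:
d(z) = √z (d(z) = z^(3/2)/z = √z)
(d(2) + (12 + 10)*4)² = (√2 + (12 + 10)*4)² = (√2 + 22*4)² = (√2 + 88)² = (88 + √2)²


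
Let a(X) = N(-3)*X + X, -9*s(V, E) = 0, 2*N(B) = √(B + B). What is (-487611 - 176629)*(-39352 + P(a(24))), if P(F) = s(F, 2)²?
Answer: 26139172480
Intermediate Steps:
N(B) = √2*√B/2 (N(B) = √(B + B)/2 = √(2*B)/2 = (√2*√B)/2 = √2*√B/2)
s(V, E) = 0 (s(V, E) = -⅑*0 = 0)
a(X) = X + I*X*√6/2 (a(X) = (√2*√(-3)/2)*X + X = (√2*(I*√3)/2)*X + X = (I*√6/2)*X + X = I*X*√6/2 + X = X + I*X*√6/2)
P(F) = 0 (P(F) = 0² = 0)
(-487611 - 176629)*(-39352 + P(a(24))) = (-487611 - 176629)*(-39352 + 0) = -664240*(-39352) = 26139172480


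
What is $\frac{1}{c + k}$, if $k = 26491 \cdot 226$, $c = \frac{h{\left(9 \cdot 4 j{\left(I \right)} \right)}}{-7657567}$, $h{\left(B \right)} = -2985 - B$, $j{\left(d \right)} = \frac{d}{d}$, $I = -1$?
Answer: $\frac{7657567}{45845593274743} \approx 1.6703 \cdot 10^{-7}$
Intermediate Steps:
$j{\left(d \right)} = 1$
$c = \frac{3021}{7657567}$ ($c = \frac{-2985 - 9 \cdot 4 \cdot 1}{-7657567} = \left(-2985 - 36 \cdot 1\right) \left(- \frac{1}{7657567}\right) = \left(-2985 - 36\right) \left(- \frac{1}{7657567}\right) = \left(-3021\right) \left(- \frac{1}{7657567}\right) = \frac{3021}{7657567} \approx 0.00039451$)
$k = 5986966$
$\frac{1}{c + k} = \frac{1}{\frac{3021}{7657567} + 5986966} = \frac{1}{\frac{45845593274743}{7657567}} = \frac{7657567}{45845593274743}$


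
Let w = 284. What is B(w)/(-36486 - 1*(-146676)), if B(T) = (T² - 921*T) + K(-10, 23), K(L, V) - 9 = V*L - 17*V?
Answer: -18152/11019 ≈ -1.6473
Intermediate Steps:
K(L, V) = 9 - 17*V + L*V (K(L, V) = 9 + (V*L - 17*V) = 9 + (L*V - 17*V) = 9 + (-17*V + L*V) = 9 - 17*V + L*V)
B(T) = -612 + T² - 921*T (B(T) = (T² - 921*T) + (9 - 17*23 - 10*23) = (T² - 921*T) + (9 - 391 - 230) = (T² - 921*T) - 612 = -612 + T² - 921*T)
B(w)/(-36486 - 1*(-146676)) = (-612 + 284² - 921*284)/(-36486 - 1*(-146676)) = (-612 + 80656 - 261564)/(-36486 + 146676) = -181520/110190 = -181520*1/110190 = -18152/11019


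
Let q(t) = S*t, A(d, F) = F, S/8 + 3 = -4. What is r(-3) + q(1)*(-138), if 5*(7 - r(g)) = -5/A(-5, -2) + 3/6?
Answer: 38672/5 ≈ 7734.4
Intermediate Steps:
S = -56 (S = -24 + 8*(-4) = -24 - 32 = -56)
q(t) = -56*t
r(g) = 32/5 (r(g) = 7 - (-5/(-2) + 3/6)/5 = 7 - (-5*(-½) + 3*(⅙))/5 = 7 - (5/2 + ½)/5 = 7 - ⅕*3 = 7 - ⅗ = 32/5)
r(-3) + q(1)*(-138) = 32/5 - 56*1*(-138) = 32/5 - 56*(-138) = 32/5 + 7728 = 38672/5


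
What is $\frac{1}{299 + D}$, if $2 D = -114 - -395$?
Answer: $\frac{2}{879} \approx 0.0022753$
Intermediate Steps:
$D = \frac{281}{2}$ ($D = \frac{-114 - -395}{2} = \frac{-114 + 395}{2} = \frac{1}{2} \cdot 281 = \frac{281}{2} \approx 140.5$)
$\frac{1}{299 + D} = \frac{1}{299 + \frac{281}{2}} = \frac{1}{\frac{879}{2}} = \frac{2}{879}$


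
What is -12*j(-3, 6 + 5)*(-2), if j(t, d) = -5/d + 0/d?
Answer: -120/11 ≈ -10.909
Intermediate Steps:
j(t, d) = -5/d (j(t, d) = -5/d + 0 = -5/d)
-12*j(-3, 6 + 5)*(-2) = -(-60)/(6 + 5)*(-2) = -(-60)/11*(-2) = -12*(-5/11)*(-2) = (60/11)*(-2) = -120/11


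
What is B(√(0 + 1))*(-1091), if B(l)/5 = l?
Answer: -5455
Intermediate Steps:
B(l) = 5*l
B(√(0 + 1))*(-1091) = (5*√(0 + 1))*(-1091) = (5*√1)*(-1091) = (5*1)*(-1091) = 5*(-1091) = -5455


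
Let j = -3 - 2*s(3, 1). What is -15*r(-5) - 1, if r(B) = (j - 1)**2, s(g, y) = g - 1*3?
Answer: -241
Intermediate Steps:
s(g, y) = -3 + g (s(g, y) = g - 3 = -3 + g)
j = -3 (j = -3 - 2*(-3 + 3) = -3 - 2*0 = -3 + 0 = -3)
r(B) = 16 (r(B) = (-3 - 1)**2 = (-4)**2 = 16)
-15*r(-5) - 1 = -15*16 - 1 = -240 - 1 = -241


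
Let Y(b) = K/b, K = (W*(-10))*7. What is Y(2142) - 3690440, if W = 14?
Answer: -564637390/153 ≈ -3.6904e+6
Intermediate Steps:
K = -980 (K = (14*(-10))*7 = -140*7 = -980)
Y(b) = -980/b
Y(2142) - 3690440 = -980/2142 - 3690440 = -980*1/2142 - 3690440 = -70/153 - 3690440 = -564637390/153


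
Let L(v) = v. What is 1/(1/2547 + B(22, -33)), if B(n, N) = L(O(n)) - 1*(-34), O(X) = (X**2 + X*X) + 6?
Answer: 2547/2567377 ≈ 0.00099206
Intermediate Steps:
O(X) = 6 + 2*X**2 (O(X) = (X**2 + X**2) + 6 = 2*X**2 + 6 = 6 + 2*X**2)
B(n, N) = 40 + 2*n**2 (B(n, N) = (6 + 2*n**2) - 1*(-34) = (6 + 2*n**2) + 34 = 40 + 2*n**2)
1/(1/2547 + B(22, -33)) = 1/(1/2547 + (40 + 2*22**2)) = 1/(1/2547 + (40 + 2*484)) = 1/(1/2547 + (40 + 968)) = 1/(1/2547 + 1008) = 1/(2567377/2547) = 2547/2567377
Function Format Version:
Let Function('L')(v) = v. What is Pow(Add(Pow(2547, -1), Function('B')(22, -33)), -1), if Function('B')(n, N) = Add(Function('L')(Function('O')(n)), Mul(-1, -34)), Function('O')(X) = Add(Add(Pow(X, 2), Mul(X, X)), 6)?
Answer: Rational(2547, 2567377) ≈ 0.00099206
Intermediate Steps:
Function('O')(X) = Add(6, Mul(2, Pow(X, 2))) (Function('O')(X) = Add(Add(Pow(X, 2), Pow(X, 2)), 6) = Add(Mul(2, Pow(X, 2)), 6) = Add(6, Mul(2, Pow(X, 2))))
Function('B')(n, N) = Add(40, Mul(2, Pow(n, 2))) (Function('B')(n, N) = Add(Add(6, Mul(2, Pow(n, 2))), Mul(-1, -34)) = Add(Add(6, Mul(2, Pow(n, 2))), 34) = Add(40, Mul(2, Pow(n, 2))))
Pow(Add(Pow(2547, -1), Function('B')(22, -33)), -1) = Pow(Add(Pow(2547, -1), Add(40, Mul(2, Pow(22, 2)))), -1) = Pow(Add(Rational(1, 2547), Add(40, Mul(2, 484))), -1) = Pow(Add(Rational(1, 2547), Add(40, 968)), -1) = Pow(Add(Rational(1, 2547), 1008), -1) = Pow(Rational(2567377, 2547), -1) = Rational(2547, 2567377)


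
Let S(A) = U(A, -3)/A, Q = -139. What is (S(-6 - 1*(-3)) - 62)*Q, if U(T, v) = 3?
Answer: 8757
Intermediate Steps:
S(A) = 3/A
(S(-6 - 1*(-3)) - 62)*Q = (3/(-6 - 1*(-3)) - 62)*(-139) = (3/(-6 + 3) - 62)*(-139) = (3/(-3) - 62)*(-139) = (3*(-1/3) - 62)*(-139) = (-1 - 62)*(-139) = -63*(-139) = 8757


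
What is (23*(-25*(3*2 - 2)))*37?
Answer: -85100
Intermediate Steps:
(23*(-25*(3*2 - 2)))*37 = (23*(-25*(6 - 2)))*37 = (23*(-25*4))*37 = (23*(-100))*37 = -2300*37 = -85100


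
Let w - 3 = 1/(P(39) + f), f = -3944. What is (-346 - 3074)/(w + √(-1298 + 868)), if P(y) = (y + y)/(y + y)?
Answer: -79750644840/3412609327 + 26585795790*I*√430/3412609327 ≈ -23.369 + 161.55*I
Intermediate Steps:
P(y) = 1 (P(y) = (2*y)/((2*y)) = (2*y)*(1/(2*y)) = 1)
w = 11828/3943 (w = 3 + 1/(1 - 3944) = 3 + 1/(-3943) = 3 - 1/3943 = 11828/3943 ≈ 2.9997)
(-346 - 3074)/(w + √(-1298 + 868)) = (-346 - 3074)/(11828/3943 + √(-1298 + 868)) = -3420/(11828/3943 + √(-430)) = -3420/(11828/3943 + I*√430)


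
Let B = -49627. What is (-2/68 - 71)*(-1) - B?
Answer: 1689733/34 ≈ 49698.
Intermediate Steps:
(-2/68 - 71)*(-1) - B = (-2/68 - 71)*(-1) - 1*(-49627) = (-2*1/68 - 71)*(-1) + 49627 = (-1/34 - 71)*(-1) + 49627 = -2415/34*(-1) + 49627 = 2415/34 + 49627 = 1689733/34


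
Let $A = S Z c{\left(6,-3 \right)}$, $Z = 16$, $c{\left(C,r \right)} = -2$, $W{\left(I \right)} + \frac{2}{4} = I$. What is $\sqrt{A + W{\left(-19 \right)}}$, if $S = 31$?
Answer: $\frac{17 i \sqrt{14}}{2} \approx 31.804 i$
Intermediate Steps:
$W{\left(I \right)} = - \frac{1}{2} + I$
$A = -992$ ($A = 31 \cdot 16 \left(-2\right) = 496 \left(-2\right) = -992$)
$\sqrt{A + W{\left(-19 \right)}} = \sqrt{-992 - \frac{39}{2}} = \sqrt{- \frac{2023}{2}} = \frac{17 i \sqrt{14}}{2}$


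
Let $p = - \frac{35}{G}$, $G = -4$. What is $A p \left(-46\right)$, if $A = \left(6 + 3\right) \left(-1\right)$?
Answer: $\frac{7245}{2} \approx 3622.5$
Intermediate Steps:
$A = -9$ ($A = 9 \left(-1\right) = -9$)
$p = \frac{35}{4}$ ($p = - \frac{35}{-4} = \left(-35\right) \left(- \frac{1}{4}\right) = \frac{35}{4} \approx 8.75$)
$A p \left(-46\right) = \left(-9\right) \frac{35}{4} \left(-46\right) = \left(- \frac{315}{4}\right) \left(-46\right) = \frac{7245}{2}$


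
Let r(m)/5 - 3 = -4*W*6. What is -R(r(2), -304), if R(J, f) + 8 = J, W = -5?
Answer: -607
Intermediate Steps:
r(m) = 615 (r(m) = 15 + 5*(-4*(-5)*6) = 15 + 5*(20*6) = 15 + 5*120 = 15 + 600 = 615)
R(J, f) = -8 + J
-R(r(2), -304) = -(-8 + 615) = -1*607 = -607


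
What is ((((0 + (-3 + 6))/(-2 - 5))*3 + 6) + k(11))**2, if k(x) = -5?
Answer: 4/49 ≈ 0.081633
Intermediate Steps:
((((0 + (-3 + 6))/(-2 - 5))*3 + 6) + k(11))**2 = ((((0 + (-3 + 6))/(-2 - 5))*3 + 6) - 5)**2 = ((((0 + 3)/(-7))*3 + 6) - 5)**2 = (((3*(-1/7))*3 + 6) - 5)**2 = ((-3/7*3 + 6) - 5)**2 = ((-9/7 + 6) - 5)**2 = (33/7 - 5)**2 = (-2/7)**2 = 4/49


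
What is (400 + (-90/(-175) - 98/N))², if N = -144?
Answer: 1022143242121/6350400 ≈ 1.6096e+5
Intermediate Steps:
(400 + (-90/(-175) - 98/N))² = (400 + (-90/(-175) - 98/(-144)))² = (400 + (-90*(-1/175) - 98*(-1/144)))² = (400 + (18/35 + 49/72))² = (400 + 3011/2520)² = (1011011/2520)² = 1022143242121/6350400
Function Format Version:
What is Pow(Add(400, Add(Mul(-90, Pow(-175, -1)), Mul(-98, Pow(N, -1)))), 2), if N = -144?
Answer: Rational(1022143242121, 6350400) ≈ 1.6096e+5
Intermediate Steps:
Pow(Add(400, Add(Mul(-90, Pow(-175, -1)), Mul(-98, Pow(N, -1)))), 2) = Pow(Add(400, Add(Mul(-90, Pow(-175, -1)), Mul(-98, Pow(-144, -1)))), 2) = Pow(Add(400, Add(Mul(-90, Rational(-1, 175)), Mul(-98, Rational(-1, 144)))), 2) = Pow(Add(400, Add(Rational(18, 35), Rational(49, 72))), 2) = Pow(Add(400, Rational(3011, 2520)), 2) = Pow(Rational(1011011, 2520), 2) = Rational(1022143242121, 6350400)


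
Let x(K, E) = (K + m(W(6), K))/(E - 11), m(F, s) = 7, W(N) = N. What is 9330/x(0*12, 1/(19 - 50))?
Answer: -3190860/217 ≈ -14704.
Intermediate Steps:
x(K, E) = (7 + K)/(-11 + E) (x(K, E) = (K + 7)/(E - 11) = (7 + K)/(-11 + E))
9330/x(0*12, 1/(19 - 50)) = 9330/(((7 + 0*12)/(-11 + 1/(19 - 50)))) = 9330/(((7 + 0)/(-11 + 1/(-31)))) = 9330/((7/(-11 - 1/31))) = 9330/((7/(-342/31))) = 9330/((-31/342*7)) = 9330/(-217/342) = 9330*(-342/217) = -3190860/217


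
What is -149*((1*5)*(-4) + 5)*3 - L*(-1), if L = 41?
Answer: 6746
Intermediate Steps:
-149*((1*5)*(-4) + 5)*3 - L*(-1) = -149*((1*5)*(-4) + 5)*3 - 1*41*(-1) = -149*(5*(-4) + 5)*3 - 41*(-1) = -149*(-20 + 5)*3 + 41 = -(-2235)*3 + 41 = -149*(-45) + 41 = 6705 + 41 = 6746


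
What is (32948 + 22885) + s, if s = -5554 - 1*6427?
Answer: 43852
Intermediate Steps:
s = -11981 (s = -5554 - 6427 = -11981)
(32948 + 22885) + s = (32948 + 22885) - 11981 = 55833 - 11981 = 43852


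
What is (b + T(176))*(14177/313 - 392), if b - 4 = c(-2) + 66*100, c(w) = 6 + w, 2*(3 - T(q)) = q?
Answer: -707869437/313 ≈ -2.2616e+6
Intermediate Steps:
T(q) = 3 - q/2
b = 6608 (b = 4 + ((6 - 2) + 66*100) = 4 + (4 + 6600) = 4 + 6604 = 6608)
(b + T(176))*(14177/313 - 392) = (6608 + (3 - 1/2*176))*(14177/313 - 392) = (6608 + (3 - 88))*(14177*(1/313) - 392) = (6608 - 85)*(14177/313 - 392) = 6523*(-108519/313) = -707869437/313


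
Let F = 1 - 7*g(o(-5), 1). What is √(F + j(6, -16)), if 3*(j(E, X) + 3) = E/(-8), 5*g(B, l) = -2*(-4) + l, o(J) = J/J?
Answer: 3*I*√165/10 ≈ 3.8536*I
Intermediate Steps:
o(J) = 1
g(B, l) = 8/5 + l/5 (g(B, l) = (-2*(-4) + l)/5 = (8 + l)/5 = 8/5 + l/5)
j(E, X) = -3 - E/24 (j(E, X) = -3 + (E/(-8))/3 = -3 + (E*(-⅛))/3 = -3 + (-E/8)/3 = -3 - E/24)
F = -58/5 (F = 1 - 7*(8/5 + (⅕)*1) = 1 - 7*(8/5 + ⅕) = 1 - 7*9/5 = 1 - 63/5 = -58/5 ≈ -11.600)
√(F + j(6, -16)) = √(-58/5 + (-3 - 1/24*6)) = √(-58/5 + (-3 - ¼)) = √(-58/5 - 13/4) = √(-297/20) = 3*I*√165/10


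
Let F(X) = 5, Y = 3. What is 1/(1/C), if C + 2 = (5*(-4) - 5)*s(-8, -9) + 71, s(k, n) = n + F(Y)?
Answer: 169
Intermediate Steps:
s(k, n) = 5 + n (s(k, n) = n + 5 = 5 + n)
C = 169 (C = -2 + ((5*(-4) - 5)*(5 - 9) + 71) = -2 + ((-20 - 5)*(-4) + 71) = -2 + (-25*(-4) + 71) = -2 + (100 + 71) = -2 + 171 = 169)
1/(1/C) = 1/(1/169) = 169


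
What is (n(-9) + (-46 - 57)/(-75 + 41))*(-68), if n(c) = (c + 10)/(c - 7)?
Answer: -807/4 ≈ -201.75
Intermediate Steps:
n(c) = (10 + c)/(-7 + c)
(n(-9) + (-46 - 57)/(-75 + 41))*(-68) = ((10 - 9)/(-7 - 9) + (-46 - 57)/(-75 + 41))*(-68) = (1/(-16) - 103/(-34))*(-68) = (-1/16*1 - 103*(-1/34))*(-68) = (-1/16 + 103/34)*(-68) = (807/272)*(-68) = -807/4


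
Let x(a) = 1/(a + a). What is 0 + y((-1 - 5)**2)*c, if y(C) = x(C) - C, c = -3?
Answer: 2591/24 ≈ 107.96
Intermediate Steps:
x(a) = 1/(2*a)
y(C) = 1/(2*C) - C
0 + y((-1 - 5)**2)*c = 0 + (1/(2*((-1 - 5)**2)) - (-1 - 5)**2)*(-3) = 0 + (1/(2*((-6)**2)) - 1*(-6)**2)*(-3) = 0 + ((1/2)/36 - 1*36)*(-3) = 0 + ((1/2)*(1/36) - 36)*(-3) = 0 + (1/72 - 36)*(-3) = 0 - 2591/72*(-3) = 0 + 2591/24 = 2591/24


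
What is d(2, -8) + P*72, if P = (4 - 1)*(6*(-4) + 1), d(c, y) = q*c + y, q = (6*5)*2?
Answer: -4856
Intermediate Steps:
q = 60 (q = 30*2 = 60)
d(c, y) = y + 60*c (d(c, y) = 60*c + y = y + 60*c)
P = -69 (P = 3*(-24 + 1) = 3*(-23) = -69)
d(2, -8) + P*72 = (-8 + 60*2) - 69*72 = (-8 + 120) - 4968 = 112 - 4968 = -4856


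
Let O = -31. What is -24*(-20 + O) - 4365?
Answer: -3141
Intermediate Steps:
-24*(-20 + O) - 4365 = -24*(-20 - 31) - 4365 = -24*(-51) - 4365 = 1224 - 4365 = -3141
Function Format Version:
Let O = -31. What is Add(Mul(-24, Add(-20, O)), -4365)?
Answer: -3141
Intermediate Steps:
Add(Mul(-24, Add(-20, O)), -4365) = Add(Mul(-24, Add(-20, -31)), -4365) = Add(Mul(-24, -51), -4365) = Add(1224, -4365) = -3141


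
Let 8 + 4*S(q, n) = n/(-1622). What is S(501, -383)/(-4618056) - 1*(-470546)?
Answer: 14098474467413681/29961947328 ≈ 4.7055e+5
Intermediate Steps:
S(q, n) = -2 - n/6488 (S(q, n) = -2 + (n/(-1622))/4 = -2 + (n*(-1/1622))/4 = -2 + (-n/1622)/4 = -2 - n/6488)
S(501, -383)/(-4618056) - 1*(-470546) = (-2 - 1/6488*(-383))/(-4618056) - 1*(-470546) = (-2 + 383/6488)*(-1/4618056) + 470546 = -12593/6488*(-1/4618056) + 470546 = 12593/29961947328 + 470546 = 14098474467413681/29961947328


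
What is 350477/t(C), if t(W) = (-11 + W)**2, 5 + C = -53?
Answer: 350477/4761 ≈ 73.614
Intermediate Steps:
C = -58 (C = -5 - 53 = -58)
350477/t(C) = 350477/((-11 - 58)**2) = 350477/((-69)**2) = 350477/4761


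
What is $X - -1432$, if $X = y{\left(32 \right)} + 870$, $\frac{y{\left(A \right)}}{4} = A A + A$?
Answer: $6526$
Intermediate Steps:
$y{\left(A \right)} = 4 A + 4 A^{2}$ ($y{\left(A \right)} = 4 \left(A A + A\right) = 4 \left(A^{2} + A\right) = 4 \left(A + A^{2}\right) = 4 A + 4 A^{2}$)
$X = 5094$ ($X = 4 \cdot 32 \left(1 + 32\right) + 870 = 4 \cdot 32 \cdot 33 + 870 = 4224 + 870 = 5094$)
$X - -1432 = 5094 - -1432 = 5094 + 1432 = 6526$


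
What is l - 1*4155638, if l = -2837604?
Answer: -6993242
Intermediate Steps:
l - 1*4155638 = -2837604 - 1*4155638 = -2837604 - 4155638 = -6993242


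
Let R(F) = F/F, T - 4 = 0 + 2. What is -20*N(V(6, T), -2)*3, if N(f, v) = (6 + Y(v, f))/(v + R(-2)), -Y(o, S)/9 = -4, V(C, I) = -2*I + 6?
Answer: 2520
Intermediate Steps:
T = 6 (T = 4 + (0 + 2) = 4 + 2 = 6)
R(F) = 1
V(C, I) = 6 - 2*I
Y(o, S) = 36 (Y(o, S) = -9*(-4) = 36)
N(f, v) = 42/(1 + v) (N(f, v) = (6 + 36)/(v + 1) = 42/(1 + v))
-20*N(V(6, T), -2)*3 = -840/(1 - 2)*3 = -840/(-1)*3 = -840*(-1)*3 = -20*(-42)*3 = 840*3 = 2520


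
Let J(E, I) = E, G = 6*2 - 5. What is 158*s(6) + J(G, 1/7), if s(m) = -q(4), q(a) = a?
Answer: -625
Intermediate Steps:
s(m) = -4 (s(m) = -1*4 = -4)
G = 7 (G = 12 - 5 = 7)
158*s(6) + J(G, 1/7) = 158*(-4) + 7 = -632 + 7 = -625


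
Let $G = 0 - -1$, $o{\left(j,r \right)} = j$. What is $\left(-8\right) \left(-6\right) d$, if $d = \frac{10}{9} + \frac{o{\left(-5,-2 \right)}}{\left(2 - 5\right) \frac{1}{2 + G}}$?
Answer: $\frac{880}{3} \approx 293.33$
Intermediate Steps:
$G = 1$ ($G = 0 + 1 = 1$)
$d = \frac{55}{9}$ ($d = \frac{10}{9} - \frac{5}{\left(2 - 5\right) \frac{1}{2 + 1}} = 10 \cdot \frac{1}{9} - \frac{5}{\left(-3\right) \frac{1}{3}} = \frac{10}{9} - \frac{5}{\left(-3\right) \frac{1}{3}} = \frac{10}{9} - \frac{5}{-1} = \frac{10}{9} - -5 = \frac{10}{9} + 5 = \frac{55}{9} \approx 6.1111$)
$\left(-8\right) \left(-6\right) d = \left(-8\right) \left(-6\right) \frac{55}{9} = 48 \cdot \frac{55}{9} = \frac{880}{3}$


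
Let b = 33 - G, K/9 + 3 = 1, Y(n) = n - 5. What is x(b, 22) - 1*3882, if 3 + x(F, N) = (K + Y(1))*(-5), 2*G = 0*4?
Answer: -3775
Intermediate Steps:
G = 0 (G = (0*4)/2 = (½)*0 = 0)
Y(n) = -5 + n
K = -18 (K = -27 + 9*1 = -27 + 9 = -18)
b = 33 (b = 33 - 1*0 = 33 + 0 = 33)
x(F, N) = 107 (x(F, N) = -3 + (-18 + (-5 + 1))*(-5) = -3 + (-18 - 4)*(-5) = -3 - 22*(-5) = -3 + 110 = 107)
x(b, 22) - 1*3882 = 107 - 1*3882 = 107 - 3882 = -3775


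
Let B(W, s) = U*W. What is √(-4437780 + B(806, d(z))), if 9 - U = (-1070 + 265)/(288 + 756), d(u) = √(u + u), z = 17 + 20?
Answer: I*√134119789106/174 ≈ 2104.7*I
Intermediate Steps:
z = 37
d(u) = √2*√u (d(u) = √(2*u) = √2*√u)
U = 10201/1044 (U = 9 - (-1070 + 265)/(288 + 756) = 9 - (-805)/1044 = 9 - 1*(-805/1044) = 9 + 805/1044 = 10201/1044 ≈ 9.7711)
B(W, s) = 10201*W/1044
√(-4437780 + B(806, d(z))) = √(-4437780 + (10201/1044)*806) = √(-4437780 + 4111003/522) = √(-2312410157/522) = I*√134119789106/174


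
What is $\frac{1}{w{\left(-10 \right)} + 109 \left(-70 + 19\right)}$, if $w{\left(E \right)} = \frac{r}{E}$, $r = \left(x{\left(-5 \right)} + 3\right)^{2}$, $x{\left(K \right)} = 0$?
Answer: $- \frac{10}{55599} \approx -0.00017986$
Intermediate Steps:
$r = 9$ ($r = \left(0 + 3\right)^{2} = 3^{2} = 9$)
$w{\left(E \right)} = \frac{9}{E}$
$\frac{1}{w{\left(-10 \right)} + 109 \left(-70 + 19\right)} = \frac{1}{\frac{9}{-10} + 109 \left(-70 + 19\right)} = \frac{1}{9 \left(- \frac{1}{10}\right) + 109 \left(-51\right)} = \frac{1}{- \frac{9}{10} - 5559} = \frac{1}{- \frac{55599}{10}} = - \frac{10}{55599}$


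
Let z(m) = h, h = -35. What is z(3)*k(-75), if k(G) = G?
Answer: 2625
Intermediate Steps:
z(m) = -35
z(3)*k(-75) = -35*(-75) = 2625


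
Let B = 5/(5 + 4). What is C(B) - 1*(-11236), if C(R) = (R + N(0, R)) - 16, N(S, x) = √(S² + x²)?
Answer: 100990/9 ≈ 11221.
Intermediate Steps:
B = 5/9 ≈ 0.55556
C(R) = -16 + R + √(R²) (C(R) = (R + √(0² + R²)) - 16 = (R + √(0 + R²)) - 16 = (R + √(R²)) - 16 = -16 + R + √(R²))
C(B) - 1*(-11236) = (-16 + 5/9 + √((5/9)²)) - 1*(-11236) = (-16 + 5/9 + √(25/81)) + 11236 = (-16 + 5/9 + 5/9) + 11236 = -134/9 + 11236 = 100990/9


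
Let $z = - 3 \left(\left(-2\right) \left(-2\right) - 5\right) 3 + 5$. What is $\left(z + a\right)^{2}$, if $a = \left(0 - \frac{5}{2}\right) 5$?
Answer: $\frac{9}{4} \approx 2.25$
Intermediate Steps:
$a = - \frac{25}{2}$ ($a = \left(0 - \frac{5}{2}\right) 5 = \left(- \frac{5}{2}\right) 5 = - \frac{25}{2} \approx -12.5$)
$z = 14$ ($z = - 3 \left(4 - 5\right) 3 + 5 = \left(-3\right) \left(-1\right) 3 + 5 = 3 \cdot 3 + 5 = 9 + 5 = 14$)
$\left(z + a\right)^{2} = \left(14 - \frac{25}{2}\right)^{2} = \left(\frac{3}{2}\right)^{2} = \frac{9}{4}$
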